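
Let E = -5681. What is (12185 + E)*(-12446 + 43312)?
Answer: 200752464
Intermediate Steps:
(12185 + E)*(-12446 + 43312) = (12185 - 5681)*(-12446 + 43312) = 6504*30866 = 200752464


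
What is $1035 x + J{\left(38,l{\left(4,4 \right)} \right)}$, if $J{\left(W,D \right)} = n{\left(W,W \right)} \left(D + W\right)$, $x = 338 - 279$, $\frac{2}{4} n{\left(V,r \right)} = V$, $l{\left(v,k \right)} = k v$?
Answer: $65169$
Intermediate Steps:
$n{\left(V,r \right)} = 2 V$
$x = 59$ ($x = 338 - 279 = 59$)
$J{\left(W,D \right)} = 2 W \left(D + W\right)$
$1035 x + J{\left(38,l{\left(4,4 \right)} \right)} = 1035 \cdot 59 + 2 \cdot 38 \left(4 \cdot 4 + 38\right) = 61065 + 2 \cdot 38 \left(16 + 38\right) = 61065 + 2 \cdot 38 \cdot 54 = 61065 + 4104 = 65169$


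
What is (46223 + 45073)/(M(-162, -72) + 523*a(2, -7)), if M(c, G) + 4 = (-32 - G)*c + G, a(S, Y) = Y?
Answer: -91296/10217 ≈ -8.9357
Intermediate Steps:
M(c, G) = -4 + G + c*(-32 - G) (M(c, G) = -4 + ((-32 - G)*c + G) = -4 + (c*(-32 - G) + G) = -4 + (G + c*(-32 - G)) = -4 + G + c*(-32 - G))
(46223 + 45073)/(M(-162, -72) + 523*a(2, -7)) = (46223 + 45073)/((-4 - 72 - 32*(-162) - 1*(-72)*(-162)) + 523*(-7)) = 91296/((-4 - 72 + 5184 - 11664) - 3661) = 91296/(-6556 - 3661) = 91296/(-10217) = 91296*(-1/10217) = -91296/10217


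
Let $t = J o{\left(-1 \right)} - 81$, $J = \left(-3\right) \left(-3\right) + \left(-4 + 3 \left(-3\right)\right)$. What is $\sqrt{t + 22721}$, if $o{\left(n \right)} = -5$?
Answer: $2 \sqrt{5665} \approx 150.53$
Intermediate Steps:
$J = -4$ ($J = 9 - 13 = -4$)
$t = -61$ ($t = \left(-4\right) \left(-5\right) - 81 = 20 - 81 = -61$)
$\sqrt{t + 22721} = \sqrt{-61 + 22721} = \sqrt{22660} = 2 \sqrt{5665}$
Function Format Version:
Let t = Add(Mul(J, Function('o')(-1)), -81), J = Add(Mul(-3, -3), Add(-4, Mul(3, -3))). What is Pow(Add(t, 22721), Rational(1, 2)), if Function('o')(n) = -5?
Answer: Mul(2, Pow(5665, Rational(1, 2))) ≈ 150.53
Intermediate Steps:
J = -4 (J = Add(9, Add(-4, -9)) = Add(9, -13) = -4)
t = -61 (t = Add(Mul(-4, -5), -81) = Add(20, -81) = -61)
Pow(Add(t, 22721), Rational(1, 2)) = Pow(Add(-61, 22721), Rational(1, 2)) = Pow(22660, Rational(1, 2)) = Mul(2, Pow(5665, Rational(1, 2)))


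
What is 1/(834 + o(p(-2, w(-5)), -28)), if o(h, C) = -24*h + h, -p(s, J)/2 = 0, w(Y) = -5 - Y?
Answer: 1/834 ≈ 0.0011990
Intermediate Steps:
p(s, J) = 0 (p(s, J) = -2*0 = 0)
o(h, C) = -23*h
1/(834 + o(p(-2, w(-5)), -28)) = 1/(834 - 23*0) = 1/(834 + 0) = 1/834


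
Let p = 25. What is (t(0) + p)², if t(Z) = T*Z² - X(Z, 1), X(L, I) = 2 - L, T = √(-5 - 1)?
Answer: 529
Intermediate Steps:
T = I*√6 (T = √(-6) = I*√6 ≈ 2.4495*I)
t(Z) = -2 + Z + I*√6*Z² (t(Z) = (I*√6)*Z² - (2 - Z) = I*√6*Z² + (-2 + Z) = -2 + Z + I*√6*Z²)
(t(0) + p)² = ((-2 + 0 + I*√6*0²) + 25)² = ((-2 + 0 + I*√6*0) + 25)² = ((-2 + 0 + 0) + 25)² = (-2 + 25)² = 23² = 529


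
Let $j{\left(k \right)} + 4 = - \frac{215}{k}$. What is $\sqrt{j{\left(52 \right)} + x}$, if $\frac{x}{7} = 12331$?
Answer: $\frac{\sqrt{58344793}}{26} \approx 293.78$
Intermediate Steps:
$j{\left(k \right)} = -4 - \frac{215}{k}$
$x = 86317$ ($x = 7 \cdot 12331 = 86317$)
$\sqrt{j{\left(52 \right)} + x} = \sqrt{\left(-4 - \frac{215}{52}\right) + 86317} = \sqrt{- \frac{423}{52} + 86317} = \sqrt{\frac{4488061}{52}} = \frac{\sqrt{58344793}}{26}$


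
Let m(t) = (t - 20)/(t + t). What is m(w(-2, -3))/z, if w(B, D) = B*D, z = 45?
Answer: -7/270 ≈ -0.025926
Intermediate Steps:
m(t) = (-20 + t)/(2*t) (m(t) = (-20 + t)/((2*t)) = (-20 + t)*(1/(2*t)) = (-20 + t)/(2*t))
m(w(-2, -3))/z = ((-20 - 2*(-3))/(2*((-2*(-3)))))/45 = ((½)*(-20 + 6)/6)/45 = ((½)*(⅙)*(-14))/45 = (1/45)*(-7/6) = -7/270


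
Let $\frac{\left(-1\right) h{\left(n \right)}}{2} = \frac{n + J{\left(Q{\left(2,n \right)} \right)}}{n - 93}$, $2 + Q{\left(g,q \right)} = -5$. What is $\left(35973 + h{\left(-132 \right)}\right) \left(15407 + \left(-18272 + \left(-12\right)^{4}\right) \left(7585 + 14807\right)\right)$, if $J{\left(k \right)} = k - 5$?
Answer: $\frac{9926269333687}{5} \approx 1.9853 \cdot 10^{12}$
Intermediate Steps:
$Q{\left(g,q \right)} = -7$ ($Q{\left(g,q \right)} = -2 - 5 = -7$)
$J{\left(k \right)} = -5 + k$
$h{\left(n \right)} = - \frac{2 \left(-12 + n\right)}{-93 + n}$ ($h{\left(n \right)} = - 2 \frac{n - 12}{n - 93} = - 2 \frac{n - 12}{-93 + n} = - 2 \frac{-12 + n}{-93 + n} = - \frac{2 \left(-12 + n\right)}{-93 + n}$)
$\left(35973 + h{\left(-132 \right)}\right) \left(15407 + \left(-18272 + \left(-12\right)^{4}\right) \left(7585 + 14807\right)\right) = \left(35973 + \frac{2 \left(12 - -132\right)}{-93 - 132}\right) \left(15407 + \left(-18272 + \left(-12\right)^{4}\right) \left(7585 + 14807\right)\right) = \left(35973 + \frac{2 \left(12 + 132\right)}{-225}\right) \left(15407 + \left(-18272 + 20736\right) 22392\right) = \left(35973 + 2 \left(- \frac{1}{225}\right) 144\right) \left(15407 + 2464 \cdot 22392\right) = \left(35973 - \frac{32}{25}\right) \left(15407 + 55173888\right) = \frac{899293}{25} \cdot 55189295 = \frac{9926269333687}{5}$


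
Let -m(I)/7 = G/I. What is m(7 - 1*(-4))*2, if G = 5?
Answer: -70/11 ≈ -6.3636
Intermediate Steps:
m(I) = -35/I
m(7 - 1*(-4))*2 = -35/(7 - 1*(-4))*2 = -35/(7 + 4)*2 = -35/11*2 = -70/11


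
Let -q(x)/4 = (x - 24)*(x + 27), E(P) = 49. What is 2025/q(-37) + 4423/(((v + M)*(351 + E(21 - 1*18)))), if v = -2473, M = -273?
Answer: -55876303/67002400 ≈ -0.83394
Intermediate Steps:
q(x) = -4*(-24 + x)*(27 + x) (q(x) = -4*(x - 24)*(x + 27) = -4*(-24 + x)*(27 + x))
2025/q(-37) + 4423/(((v + M)*(351 + E(21 - 1*18)))) = 2025/(2592 - 12*(-37) - 4*(-37)**2) + 4423/(((-2473 - 273)*(351 + 49))) = 2025/(2592 + 444 - 4*1369) + 4423/((-2746*400)) = 2025/(2592 + 444 - 5476) + 4423/(-1098400) = 2025/(-2440) + 4423*(-1/1098400) = 2025*(-1/2440) - 4423/1098400 = -405/488 - 4423/1098400 = -55876303/67002400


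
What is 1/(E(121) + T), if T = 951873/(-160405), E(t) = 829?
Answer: 160405/132023872 ≈ 0.0012150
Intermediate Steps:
T = -951873/160405 (T = 951873*(-1/160405) = -951873/160405 ≈ -5.9342)
1/(E(121) + T) = 1/(829 - 951873/160405) = 1/(132023872/160405) = 160405/132023872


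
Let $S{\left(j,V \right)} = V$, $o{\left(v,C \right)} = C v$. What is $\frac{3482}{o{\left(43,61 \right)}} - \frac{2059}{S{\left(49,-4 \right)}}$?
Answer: $\frac{5414685}{10492} \approx 516.08$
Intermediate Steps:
$\frac{3482}{o{\left(43,61 \right)}} - \frac{2059}{S{\left(49,-4 \right)}} = \frac{3482}{61 \cdot 43} - \frac{2059}{-4} = \frac{3482}{2623} - - \frac{2059}{4} = 3482 \cdot \frac{1}{2623} + \frac{2059}{4} = \frac{3482}{2623} + \frac{2059}{4} = \frac{5414685}{10492}$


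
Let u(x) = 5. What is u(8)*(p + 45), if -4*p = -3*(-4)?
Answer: 210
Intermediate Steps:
p = -3 (p = -(-3)*(-4)/4 = -¼*12 = -3)
u(8)*(p + 45) = 5*(-3 + 45) = 5*42 = 210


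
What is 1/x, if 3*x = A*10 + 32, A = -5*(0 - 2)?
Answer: 1/44 ≈ 0.022727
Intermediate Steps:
A = 10 (A = -5*(-2) = 10)
x = 44 (x = (10*10 + 32)/3 = (100 + 32)/3 = (⅓)*132 = 44)
1/x = 1/44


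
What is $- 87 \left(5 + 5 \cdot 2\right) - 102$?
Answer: $-1407$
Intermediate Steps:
$- 87 \left(5 + 5 \cdot 2\right) - 102 = - 87 \left(5 + 10\right) - 102 = \left(-87\right) 15 - 102 = -1305 - 102 = -1407$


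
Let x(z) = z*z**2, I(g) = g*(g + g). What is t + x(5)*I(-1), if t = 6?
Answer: 256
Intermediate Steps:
I(g) = 2*g**2 (I(g) = g*(2*g) = 2*g**2)
x(z) = z**3
t + x(5)*I(-1) = 6 + 5**3*(2*(-1)**2) = 6 + 125*(2*1) = 6 + 125*2 = 6 + 250 = 256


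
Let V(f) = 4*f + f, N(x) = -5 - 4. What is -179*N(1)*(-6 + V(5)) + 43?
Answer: 30652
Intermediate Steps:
N(x) = -9
V(f) = 5*f
-179*N(1)*(-6 + V(5)) + 43 = -(-1611)*(-6 + 5*5) + 43 = -(-1611)*(-6 + 25) + 43 = -(-1611)*19 + 43 = -179*(-171) + 43 = 30609 + 43 = 30652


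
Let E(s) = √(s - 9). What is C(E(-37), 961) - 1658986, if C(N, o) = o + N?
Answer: -1658025 + I*√46 ≈ -1.658e+6 + 6.7823*I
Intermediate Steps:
E(s) = √(-9 + s)
C(N, o) = N + o
C(E(-37), 961) - 1658986 = (√(-9 - 37) + 961) - 1658986 = (√(-46) + 961) - 1658986 = (I*√46 + 961) - 1658986 = (961 + I*√46) - 1658986 = -1658025 + I*√46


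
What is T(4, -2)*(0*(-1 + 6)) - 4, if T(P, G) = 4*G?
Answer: -4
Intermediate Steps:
T(4, -2)*(0*(-1 + 6)) - 4 = (4*(-2))*(0*(-1 + 6)) - 4 = -0*5 - 4 = -8*0 - 4 = 0 - 4 = -4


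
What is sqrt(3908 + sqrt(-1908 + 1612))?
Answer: sqrt(3908 + 2*I*sqrt(74)) ≈ 62.514 + 0.1376*I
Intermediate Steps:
sqrt(3908 + sqrt(-1908 + 1612)) = sqrt(3908 + sqrt(-296)) = sqrt(3908 + 2*I*sqrt(74))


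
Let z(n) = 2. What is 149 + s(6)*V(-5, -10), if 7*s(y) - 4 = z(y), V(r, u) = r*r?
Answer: 1193/7 ≈ 170.43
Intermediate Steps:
V(r, u) = r²
s(y) = 6/7 (s(y) = 4/7 + (⅐)*2 = 4/7 + 2/7 = 6/7)
149 + s(6)*V(-5, -10) = 149 + (6/7)*(-5)² = 149 + (6/7)*25 = 149 + 150/7 = 1193/7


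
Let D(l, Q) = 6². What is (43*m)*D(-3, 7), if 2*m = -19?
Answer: -14706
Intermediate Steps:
D(l, Q) = 36
m = -19/2 (m = (½)*(-19) = -19/2 ≈ -9.5000)
(43*m)*D(-3, 7) = (43*(-19/2))*36 = -817/2*36 = -14706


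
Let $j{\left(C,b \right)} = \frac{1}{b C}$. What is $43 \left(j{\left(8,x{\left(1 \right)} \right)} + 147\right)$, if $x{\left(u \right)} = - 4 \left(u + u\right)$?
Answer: $\frac{404501}{64} \approx 6320.3$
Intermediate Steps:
$x{\left(u \right)} = - 8 u$ ($x{\left(u \right)} = - 4 \cdot 2 u = - 8 u$)
$j{\left(C,b \right)} = \frac{1}{C b}$
$43 \left(j{\left(8,x{\left(1 \right)} \right)} + 147\right) = 43 \left(\frac{1}{8 \left(\left(-8\right) 1\right)} + 147\right) = 43 \left(\frac{1}{8 \left(-8\right)} + 147\right) = 43 \left(\frac{1}{8} \left(- \frac{1}{8}\right) + 147\right) = 43 \left(- \frac{1}{64} + 147\right) = 43 \cdot \frac{9407}{64} = \frac{404501}{64}$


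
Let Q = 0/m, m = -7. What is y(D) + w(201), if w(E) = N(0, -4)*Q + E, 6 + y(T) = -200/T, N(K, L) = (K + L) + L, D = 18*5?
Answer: 1735/9 ≈ 192.78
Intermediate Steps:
Q = 0 (Q = 0/(-7) = 0*(-⅐) = 0)
D = 90
N(K, L) = K + 2*L
y(T) = -6 - 200/T
w(E) = E (w(E) = (0 + 2*(-4))*0 + E = (0 - 8)*0 + E = -8*0 + E = 0 + E = E)
y(D) + w(201) = (-6 - 200/90) + 201 = (-6 - 200*1/90) + 201 = (-6 - 20/9) + 201 = -74/9 + 201 = 1735/9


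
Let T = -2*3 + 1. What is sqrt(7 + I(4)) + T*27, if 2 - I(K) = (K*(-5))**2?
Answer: -135 + I*sqrt(391) ≈ -135.0 + 19.774*I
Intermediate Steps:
I(K) = 2 - 25*K**2 (I(K) = 2 - (K*(-5))**2 = 2 - (-5*K)**2 = 2 - 25*K**2)
T = -5 (T = -6 + 1 = -5)
sqrt(7 + I(4)) + T*27 = sqrt(7 + (2 - 25*4**2)) - 5*27 = sqrt(7 + (2 - 25*16)) - 135 = sqrt(7 + (2 - 400)) - 135 = sqrt(7 - 398) - 135 = sqrt(-391) - 135 = I*sqrt(391) - 135 = -135 + I*sqrt(391)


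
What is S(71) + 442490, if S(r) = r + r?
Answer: 442632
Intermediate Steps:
S(r) = 2*r
S(71) + 442490 = 2*71 + 442490 = 142 + 442490 = 442632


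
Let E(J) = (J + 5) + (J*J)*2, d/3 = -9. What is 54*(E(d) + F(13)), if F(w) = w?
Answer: 78246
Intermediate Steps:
d = -27 (d = 3*(-9) = -27)
E(J) = 5 + J + 2*J**2 (E(J) = (5 + J) + J**2*2 = (5 + J) + 2*J**2 = 5 + J + 2*J**2)
54*(E(d) + F(13)) = 54*((5 - 27 + 2*(-27)**2) + 13) = 54*((5 - 27 + 2*729) + 13) = 54*((5 - 27 + 1458) + 13) = 54*(1436 + 13) = 54*1449 = 78246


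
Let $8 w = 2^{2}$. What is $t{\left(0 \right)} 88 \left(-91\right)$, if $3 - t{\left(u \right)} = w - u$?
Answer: $-20020$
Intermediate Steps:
$w = \frac{1}{2}$ ($w = \frac{2^{2}}{8} = \frac{1}{8} \cdot 4 = \frac{1}{2} \approx 0.5$)
$t{\left(u \right)} = \frac{5}{2} + u$ ($t{\left(u \right)} = 3 - \left(\frac{1}{2} - u\right) = 3 + \left(- \frac{1}{2} + u\right) = \frac{5}{2} + u$)
$t{\left(0 \right)} 88 \left(-91\right) = \left(\frac{5}{2} + 0\right) 88 \left(-91\right) = \frac{5}{2} \cdot 88 \left(-91\right) = 220 \left(-91\right) = -20020$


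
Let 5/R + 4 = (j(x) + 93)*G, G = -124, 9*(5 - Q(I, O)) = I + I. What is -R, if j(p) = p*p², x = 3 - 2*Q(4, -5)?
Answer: -3645/4464308 ≈ -0.00081648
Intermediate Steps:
Q(I, O) = 5 - 2*I/9 (Q(I, O) = 5 - (I + I)/9 = 5 - 2*I/9)
x = -47/9 (x = 3 - 2*(5 - 2/9*4) = 3 - 2*(5 - 8/9) = 3 - 2*37/9 = 3 - 74/9 = -47/9 ≈ -5.2222)
j(p) = p³
R = 3645/4464308 (R = 5/(-4 + ((-47/9)³ + 93)*(-124)) = 5/(-4 + (-103823/729 + 93)*(-124)) = 5/(-4 - 36026/729*(-124)) = 5/(-4 + 4467224/729) = 5/(4464308/729) = 5*(729/4464308) = 3645/4464308 ≈ 0.00081648)
-R = -1*3645/4464308 = -3645/4464308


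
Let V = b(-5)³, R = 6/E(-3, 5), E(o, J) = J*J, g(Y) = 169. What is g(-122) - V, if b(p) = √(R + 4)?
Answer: 169 - 106*√106/125 ≈ 160.27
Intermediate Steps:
E(o, J) = J²
R = 6/25 (R = 6/(5²) = 6/25 ≈ 0.24000)
b(p) = √106/5 (b(p) = √(6/25 + 4) = √(106/25) = √106/5)
V = 106*√106/125 (V = (√106/5)³ = 106*√106/125 ≈ 8.7307)
g(-122) - V = 169 - 106*√106/125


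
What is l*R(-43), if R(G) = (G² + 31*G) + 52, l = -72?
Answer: -40896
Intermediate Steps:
R(G) = 52 + G² + 31*G
l*R(-43) = -72*(52 + (-43)² + 31*(-43)) = -72*(52 + 1849 - 1333) = -72*568 = -40896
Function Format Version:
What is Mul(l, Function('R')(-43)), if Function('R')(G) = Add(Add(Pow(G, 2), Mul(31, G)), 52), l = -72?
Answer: -40896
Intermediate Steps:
Function('R')(G) = Add(52, Pow(G, 2), Mul(31, G))
Mul(l, Function('R')(-43)) = Mul(-72, Add(52, Pow(-43, 2), Mul(31, -43))) = Mul(-72, Add(52, 1849, -1333)) = Mul(-72, 568) = -40896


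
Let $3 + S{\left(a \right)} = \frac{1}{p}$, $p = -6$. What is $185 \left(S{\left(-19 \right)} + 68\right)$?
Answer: $\frac{71965}{6} \approx 11994.0$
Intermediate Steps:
$S{\left(a \right)} = - \frac{19}{6}$ ($S{\left(a \right)} = -3 + \frac{1}{-6} = -3 - \frac{1}{6} = - \frac{19}{6}$)
$185 \left(S{\left(-19 \right)} + 68\right) = 185 \left(- \frac{19}{6} + 68\right) = 185 \cdot \frac{389}{6} = \frac{71965}{6}$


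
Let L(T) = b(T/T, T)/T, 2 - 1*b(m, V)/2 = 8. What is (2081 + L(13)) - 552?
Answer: 19865/13 ≈ 1528.1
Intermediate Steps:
b(m, V) = -12 (b(m, V) = 4 - 2*8 = 4 - 16 = -12)
L(T) = -12/T
(2081 + L(13)) - 552 = (2081 - 12/13) - 552 = 27041/13 - 552 = 19865/13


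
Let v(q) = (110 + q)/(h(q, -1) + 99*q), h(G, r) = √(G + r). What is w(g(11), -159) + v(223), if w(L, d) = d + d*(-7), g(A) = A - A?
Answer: 154993649373/162464569 - 111*√222/162464569 ≈ 954.01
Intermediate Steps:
g(A) = 0
w(L, d) = -6*d (w(L, d) = d - 7*d = -6*d)
v(q) = (110 + q)/(√(-1 + q) + 99*q) (v(q) = (110 + q)/(√(q - 1) + 99*q) = (110 + q)/(√(-1 + q) + 99*q))
w(g(11), -159) + v(223) = -6*(-159) + (110 + 223)/(√(-1 + 223) + 99*223) = 954 + 333/(√222 + 22077) = 954 + 333/(22077 + √222)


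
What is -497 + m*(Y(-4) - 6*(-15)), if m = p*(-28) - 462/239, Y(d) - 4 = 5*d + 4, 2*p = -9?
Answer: 2194073/239 ≈ 9180.2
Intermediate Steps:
p = -9/2 (p = (1/2)*(-9) = -9/2 ≈ -4.5000)
Y(d) = 8 + 5*d (Y(d) = 4 + (5*d + 4) = 4 + (4 + 5*d) = 8 + 5*d)
m = 29652/239 (m = -9/2*(-28) - 462/239 = 126 - 462/239 = 29652/239 ≈ 124.07)
-497 + m*(Y(-4) - 6*(-15)) = -497 + 29652*((8 + 5*(-4)) - 6*(-15))/239 = -497 + 29652*((8 - 20) + 90)/239 = -497 + 29652*(-12 + 90)/239 = -497 + (29652/239)*78 = -497 + 2312856/239 = 2194073/239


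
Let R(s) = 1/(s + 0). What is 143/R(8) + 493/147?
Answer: 168661/147 ≈ 1147.4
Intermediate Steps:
R(s) = 1/s
143/R(8) + 493/147 = 143/(1/8) + 493/147 = 143/(1/8) + 493*(1/147) = 143*8 + 493/147 = 1144 + 493/147 = 168661/147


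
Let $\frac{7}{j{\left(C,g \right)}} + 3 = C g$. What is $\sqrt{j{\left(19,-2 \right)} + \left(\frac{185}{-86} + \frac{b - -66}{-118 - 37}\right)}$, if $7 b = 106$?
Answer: $\frac{i \sqrt{41645389795730}}{3825710} \approx 1.6868 i$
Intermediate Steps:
$b = \frac{106}{7}$ ($b = \frac{1}{7} \cdot 106 = \frac{106}{7} \approx 15.143$)
$j{\left(C,g \right)} = \frac{7}{-3 + C g}$
$\sqrt{j{\left(19,-2 \right)} + \left(\frac{185}{-86} + \frac{b - -66}{-118 - 37}\right)} = \sqrt{\frac{7}{-3 + 19 \left(-2\right)} + \left(\frac{185}{-86} + \frac{\frac{106}{7} - -66}{-118 - 37}\right)} = \sqrt{\frac{7}{-3 - 38} + \left(185 \left(- \frac{1}{86}\right) + \frac{\frac{106}{7} + 66}{-118 - 37}\right)} = \sqrt{\frac{7}{-41} - \left(\frac{185}{86} - \frac{568}{7 \left(-155\right)}\right)} = \sqrt{7 \left(- \frac{1}{41}\right) + \left(- \frac{185}{86} + \frac{568}{7} \left(- \frac{1}{155}\right)\right)} = \sqrt{- \frac{7}{41} - \frac{249573}{93310}} = \sqrt{- \frac{10885663}{3825710}} = \frac{i \sqrt{41645389795730}}{3825710}$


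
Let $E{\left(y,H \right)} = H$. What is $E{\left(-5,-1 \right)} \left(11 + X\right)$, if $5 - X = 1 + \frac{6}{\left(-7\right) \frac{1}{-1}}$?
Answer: $- \frac{99}{7} \approx -14.143$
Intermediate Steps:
$X = \frac{22}{7}$ ($X = 5 - \left(1 + \frac{6}{\left(-7\right) \frac{1}{-1}}\right) = 5 - \left(1 + \frac{6}{\left(-7\right) \left(-1\right)}\right) = 5 - \left(1 + \frac{6}{7}\right) = 5 - \frac{13}{7} = \frac{22}{7} \approx 3.1429$)
$E{\left(-5,-1 \right)} \left(11 + X\right) = - (11 + \frac{22}{7}) = \left(-1\right) \frac{99}{7} = - \frac{99}{7}$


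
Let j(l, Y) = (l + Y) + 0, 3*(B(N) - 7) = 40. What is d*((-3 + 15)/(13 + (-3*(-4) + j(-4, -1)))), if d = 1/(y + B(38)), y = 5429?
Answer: 9/81740 ≈ 0.00011011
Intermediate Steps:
B(N) = 61/3 (B(N) = 7 + (⅓)*40 = 7 + 40/3 = 61/3)
j(l, Y) = Y + l (j(l, Y) = (Y + l) + 0 = Y + l)
d = 3/16348 (d = 1/(5429 + 61/3) = 1/(16348/3) = 3/16348 ≈ 0.00018351)
d*((-3 + 15)/(13 + (-3*(-4) + j(-4, -1)))) = 3*((-3 + 15)/(13 + (-3*(-4) + (-1 - 4))))/16348 = 3*(12/(13 + (12 - 5)))/16348 = 3*(12/(13 + 7))/16348 = 3*(12/20)/16348 = 3*(12*(1/20))/16348 = (3/16348)*(⅗) = 9/81740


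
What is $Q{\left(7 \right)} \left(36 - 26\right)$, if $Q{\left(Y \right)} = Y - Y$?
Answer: $0$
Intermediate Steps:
$Q{\left(Y \right)} = 0$
$Q{\left(7 \right)} \left(36 - 26\right) = 0 \left(36 - 26\right) = 0 \cdot 10 = 0$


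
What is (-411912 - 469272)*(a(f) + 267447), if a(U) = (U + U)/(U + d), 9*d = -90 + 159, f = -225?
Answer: -38414510211024/163 ≈ -2.3567e+11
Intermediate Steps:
d = 23/3 (d = (-90 + 159)/9 = (⅑)*69 = 23/3 ≈ 7.6667)
a(U) = 2*U/(23/3 + U) (a(U) = (U + U)/(U + 23/3) = (2*U)/(23/3 + U) = 2*U/(23/3 + U))
(-411912 - 469272)*(a(f) + 267447) = (-411912 - 469272)*(6*(-225)/(23 + 3*(-225)) + 267447) = -881184*(6*(-225)/(23 - 675) + 267447) = -881184*(6*(-225)/(-652) + 267447) = -881184*(6*(-225)*(-1/652) + 267447) = -881184*(675/326 + 267447) = -881184*87188397/326 = -38414510211024/163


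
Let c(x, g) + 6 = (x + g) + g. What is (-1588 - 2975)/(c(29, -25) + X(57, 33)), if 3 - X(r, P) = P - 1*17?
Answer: 4563/40 ≈ 114.07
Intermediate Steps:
X(r, P) = 20 - P (X(r, P) = 3 - (P - 1*17) = 3 - (P - 17) = 3 - (-17 + P) = 3 + (17 - P) = 20 - P)
c(x, g) = -6 + x + 2*g (c(x, g) = -6 + ((x + g) + g) = -6 + ((g + x) + g) = -6 + (x + 2*g) = -6 + x + 2*g)
(-1588 - 2975)/(c(29, -25) + X(57, 33)) = (-1588 - 2975)/((-6 + 29 + 2*(-25)) + (20 - 1*33)) = -4563/((-6 + 29 - 50) + (20 - 33)) = -4563/(-27 - 13) = -4563/(-40) = -4563*(-1/40) = 4563/40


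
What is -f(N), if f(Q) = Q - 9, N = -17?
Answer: 26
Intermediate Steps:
f(Q) = -9 + Q
-f(N) = -(-9 - 17) = -1*(-26) = 26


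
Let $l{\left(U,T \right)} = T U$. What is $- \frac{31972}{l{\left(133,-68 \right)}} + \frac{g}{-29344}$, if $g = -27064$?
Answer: $\frac{5281041}{1184764} \approx 4.4575$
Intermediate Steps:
$- \frac{31972}{l{\left(133,-68 \right)}} + \frac{g}{-29344} = - \frac{31972}{\left(-68\right) 133} - \frac{27064}{-29344} = - \frac{31972}{-9044} - - \frac{3383}{3668} = \left(-31972\right) \left(- \frac{1}{9044}\right) + \frac{3383}{3668} = \frac{7993}{2261} + \frac{3383}{3668} = \frac{5281041}{1184764}$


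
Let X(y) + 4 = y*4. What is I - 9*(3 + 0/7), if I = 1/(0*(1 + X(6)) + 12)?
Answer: -323/12 ≈ -26.917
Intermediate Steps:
X(y) = -4 + 4*y (X(y) = -4 + y*4 = -4 + 4*y)
I = 1/12 (I = 1/(0*(1 + (-4 + 4*6)) + 12) = 1/(0*(1 + (-4 + 24)) + 12) = 1/(0*(1 + 20) + 12) = 1/(0*21 + 12) = 1/(0 + 12) = 1/12 ≈ 0.083333)
I - 9*(3 + 0/7) = 1/12 - 9*(3 + 0/7) = 1/12 - 9*(3 + 0*(⅐)) = 1/12 - 9*(3 + 0) = 1/12 - 9*3 = 1/12 - 27 = -323/12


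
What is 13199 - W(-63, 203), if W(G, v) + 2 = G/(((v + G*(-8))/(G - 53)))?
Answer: 1332257/101 ≈ 13191.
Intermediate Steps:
W(G, v) = -2 + G*(-53 + G)/(v - 8*G) (W(G, v) = -2 + G/(((v + G*(-8))/(G - 53))) = -2 + G/(((v - 8*G)/(-53 + G))) = -2 + G*((-53 + G)/(v - 8*G)) = -2 + G*(-53 + G)/(v - 8*G))
13199 - W(-63, 203) = 13199 - (-1*(-63)² + 2*203 + 37*(-63))/(-1*203 + 8*(-63)) = 13199 - (-1*3969 + 406 - 2331)/(-203 - 504) = 13199 - (-3969 + 406 - 2331)/(-707) = 13199 - (-1)*(-5894)/707 = 13199 - 1*842/101 = 13199 - 842/101 = 1332257/101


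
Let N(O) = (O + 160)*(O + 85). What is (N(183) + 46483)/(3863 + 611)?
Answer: 138407/4474 ≈ 30.936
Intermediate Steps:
N(O) = (85 + O)*(160 + O) (N(O) = (160 + O)*(85 + O) = (85 + O)*(160 + O))
(N(183) + 46483)/(3863 + 611) = ((13600 + 183² + 245*183) + 46483)/(3863 + 611) = ((13600 + 33489 + 44835) + 46483)/4474 = (91924 + 46483)*(1/4474) = 138407*(1/4474) = 138407/4474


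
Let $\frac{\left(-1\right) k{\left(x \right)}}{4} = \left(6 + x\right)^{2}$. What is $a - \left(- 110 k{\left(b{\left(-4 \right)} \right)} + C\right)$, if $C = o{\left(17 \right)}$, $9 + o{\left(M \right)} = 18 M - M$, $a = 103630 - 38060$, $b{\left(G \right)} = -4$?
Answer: $63530$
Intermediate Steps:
$k{\left(x \right)} = - 4 \left(6 + x\right)^{2}$
$a = 65570$ ($a = 103630 - 38060 = 65570$)
$o{\left(M \right)} = -9 + 17 M$ ($o{\left(M \right)} = -9 + \left(18 M - M\right) = -9 + 17 M$)
$C = 280$ ($C = -9 + 17 \cdot 17 = -9 + 289 = 280$)
$a - \left(- 110 k{\left(b{\left(-4 \right)} \right)} + C\right) = 65570 - \left(- 110 \left(- 4 \left(6 - 4\right)^{2}\right) + 280\right) = 65570 - \left(- 110 \left(- 4 \cdot 2^{2}\right) + 280\right) = 65570 - \left(- 110 \left(\left(-4\right) 4\right) + 280\right) = 65570 - \left(\left(-110\right) \left(-16\right) + 280\right) = 65570 - \left(1760 + 280\right) = 65570 - 2040 = 63530$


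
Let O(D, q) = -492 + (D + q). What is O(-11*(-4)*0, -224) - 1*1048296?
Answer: -1049012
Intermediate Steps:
O(D, q) = -492 + D + q
O(-11*(-4)*0, -224) - 1*1048296 = (-492 - 11*(-4)*0 - 224) - 1*1048296 = (-492 + 44*0 - 224) - 1048296 = (-492 + 0 - 224) - 1048296 = -716 - 1048296 = -1049012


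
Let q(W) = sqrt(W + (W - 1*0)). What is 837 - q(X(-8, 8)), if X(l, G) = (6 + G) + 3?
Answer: 837 - sqrt(34) ≈ 831.17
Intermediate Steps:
X(l, G) = 9 + G
q(W) = sqrt(2)*sqrt(W) (q(W) = sqrt(W + (W + 0)) = sqrt(W + W) = sqrt(2*W) = sqrt(2)*sqrt(W))
837 - q(X(-8, 8)) = 837 - sqrt(2)*sqrt(9 + 8) = 837 - sqrt(2)*sqrt(17) = 837 - sqrt(34)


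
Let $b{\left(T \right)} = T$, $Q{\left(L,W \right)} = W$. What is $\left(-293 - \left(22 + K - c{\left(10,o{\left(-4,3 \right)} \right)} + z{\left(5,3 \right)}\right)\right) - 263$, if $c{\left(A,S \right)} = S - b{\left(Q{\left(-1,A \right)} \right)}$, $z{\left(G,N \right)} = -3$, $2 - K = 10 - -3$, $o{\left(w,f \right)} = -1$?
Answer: $-575$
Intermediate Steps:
$K = -11$ ($K = 2 - \left(10 - -3\right) = 2 - \left(10 + 3\right) = 2 - 13 = -11$)
$c{\left(A,S \right)} = S - A$
$\left(-293 - \left(22 + K - c{\left(10,o{\left(-4,3 \right)} \right)} + z{\left(5,3 \right)}\right)\right) - 263 = \left(-293 - 19\right) - 263 = -312 - 263 = -575$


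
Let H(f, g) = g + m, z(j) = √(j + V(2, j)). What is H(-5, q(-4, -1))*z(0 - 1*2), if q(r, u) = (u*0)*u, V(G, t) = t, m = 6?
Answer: 12*I ≈ 12.0*I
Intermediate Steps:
q(r, u) = 0 (q(r, u) = 0*u = 0)
z(j) = √2*√j (z(j) = √(j + j) = √(2*j) = √2*√j)
H(f, g) = 6 + g (H(f, g) = g + 6 = 6 + g)
H(-5, q(-4, -1))*z(0 - 1*2) = (6 + 0)*(√2*√(0 - 1*2)) = 6*(√2*√(0 - 2)) = 6*(√2*√(-2)) = 6*(√2*(I*√2)) = 6*(2*I) = 12*I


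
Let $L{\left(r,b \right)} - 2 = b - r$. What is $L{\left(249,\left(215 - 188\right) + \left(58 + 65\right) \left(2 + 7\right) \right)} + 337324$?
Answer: $338211$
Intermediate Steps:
$L{\left(r,b \right)} = 2 + b - r$ ($L{\left(r,b \right)} = 2 + \left(b - r\right) = 2 + b - r$)
$L{\left(249,\left(215 - 188\right) + \left(58 + 65\right) \left(2 + 7\right) \right)} + 337324 = \left(2 + \left(\left(215 - 188\right) + \left(58 + 65\right) \left(2 + 7\right)\right) - 249\right) + 337324 = \left(2 + \left(27 + 123 \cdot 9\right) - 249\right) + 337324 = \left(2 + \left(27 + 1107\right) - 249\right) + 337324 = \left(2 + 1134 - 249\right) + 337324 = 887 + 337324 = 338211$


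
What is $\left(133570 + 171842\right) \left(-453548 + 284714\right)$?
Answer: $-51563929608$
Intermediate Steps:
$\left(133570 + 171842\right) \left(-453548 + 284714\right) = 305412 \left(-168834\right) = -51563929608$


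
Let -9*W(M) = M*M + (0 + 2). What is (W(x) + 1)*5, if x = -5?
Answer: -10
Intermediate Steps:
W(M) = -2/9 - M**2/9 (W(M) = -(M*M + (0 + 2))/9 = -(M**2 + 2)/9 = -(2 + M**2)/9 = -2/9 - M**2/9)
(W(x) + 1)*5 = ((-2/9 - 1/9*(-5)**2) + 1)*5 = ((-2/9 - 1/9*25) + 1)*5 = ((-2/9 - 25/9) + 1)*5 = (-3 + 1)*5 = -2*5 = -10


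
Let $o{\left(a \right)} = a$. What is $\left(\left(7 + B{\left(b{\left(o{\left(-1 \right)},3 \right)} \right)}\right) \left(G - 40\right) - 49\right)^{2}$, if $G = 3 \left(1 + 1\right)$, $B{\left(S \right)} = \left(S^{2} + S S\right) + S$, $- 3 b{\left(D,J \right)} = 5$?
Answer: $\frac{14235529}{81} \approx 1.7575 \cdot 10^{5}$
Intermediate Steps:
$b{\left(D,J \right)} = - \frac{5}{3}$ ($b{\left(D,J \right)} = \left(- \frac{1}{3}\right) 5 = - \frac{5}{3}$)
$B{\left(S \right)} = S + 2 S^{2}$ ($B{\left(S \right)} = \left(S^{2} + S^{2}\right) + S = 2 S^{2} + S = S + 2 S^{2}$)
$G = 6$ ($G = 3 \cdot 2 = 6$)
$\left(\left(7 + B{\left(b{\left(o{\left(-1 \right)},3 \right)} \right)}\right) \left(G - 40\right) - 49\right)^{2} = \left(\left(7 - \frac{5 \left(1 + 2 \left(- \frac{5}{3}\right)\right)}{3}\right) \left(6 - 40\right) - 49\right)^{2} = \left(\left(7 - \frac{5 \left(1 - \frac{10}{3}\right)}{3}\right) \left(-34\right) - 49\right)^{2} = \left(\left(7 - - \frac{35}{9}\right) \left(-34\right) - 49\right)^{2} = \left(\left(7 + \frac{35}{9}\right) \left(-34\right) - 49\right)^{2} = \left(\frac{98}{9} \left(-34\right) - 49\right)^{2} = \left(- \frac{3332}{9} - 49\right)^{2} = \left(- \frac{3773}{9}\right)^{2} = \frac{14235529}{81}$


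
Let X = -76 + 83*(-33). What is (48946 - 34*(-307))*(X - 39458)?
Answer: -2510339832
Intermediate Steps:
X = -2815 (X = -76 - 2739 = -2815)
(48946 - 34*(-307))*(X - 39458) = (48946 - 34*(-307))*(-2815 - 39458) = (48946 + 10438)*(-42273) = 59384*(-42273) = -2510339832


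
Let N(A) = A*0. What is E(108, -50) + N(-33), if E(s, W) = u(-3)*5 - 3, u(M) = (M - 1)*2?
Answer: -43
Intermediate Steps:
u(M) = -2 + 2*M (u(M) = (-1 + M)*2 = -2 + 2*M)
N(A) = 0
E(s, W) = -43 (E(s, W) = (-2 + 2*(-3))*5 - 3 = (-2 - 6)*5 - 3 = -8*5 - 3 = -40 - 3 = -43)
E(108, -50) + N(-33) = -43 + 0 = -43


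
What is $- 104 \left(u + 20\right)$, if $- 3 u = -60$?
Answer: $-4160$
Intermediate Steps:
$u = 20$ ($u = \left(- \frac{1}{3}\right) \left(-60\right) = 20$)
$- 104 \left(u + 20\right) = - 104 \left(20 + 20\right) = \left(-104\right) 40 = -4160$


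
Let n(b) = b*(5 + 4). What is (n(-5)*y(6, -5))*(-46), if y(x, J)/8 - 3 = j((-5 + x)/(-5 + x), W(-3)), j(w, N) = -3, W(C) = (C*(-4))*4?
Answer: 0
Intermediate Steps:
W(C) = -16*C (W(C) = -4*C*4 = -16*C)
y(x, J) = 0 (y(x, J) = 24 + 8*(-3) = 24 - 24 = 0)
n(b) = 9*b (n(b) = b*9 = 9*b)
(n(-5)*y(6, -5))*(-46) = ((9*(-5))*0)*(-46) = -45*0*(-46) = 0*(-46) = 0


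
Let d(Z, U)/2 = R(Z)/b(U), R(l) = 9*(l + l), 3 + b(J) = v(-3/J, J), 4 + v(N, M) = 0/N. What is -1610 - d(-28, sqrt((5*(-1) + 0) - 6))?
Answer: -1754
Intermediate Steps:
v(N, M) = -4 (v(N, M) = -4 + 0/N = -4 + 0 = -4)
b(J) = -7 (b(J) = -3 - 4 = -7)
R(l) = 18*l (R(l) = 9*(2*l) = 18*l)
d(Z, U) = -36*Z/7 (d(Z, U) = 2*((18*Z)/(-7)) = 2*((18*Z)*(-1/7)) = 2*(-18*Z/7) = -36*Z/7)
-1610 - d(-28, sqrt((5*(-1) + 0) - 6)) = -1610 - (-36)*(-28)/7 = -1610 - 1*144 = -1610 - 144 = -1754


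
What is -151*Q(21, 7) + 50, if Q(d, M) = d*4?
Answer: -12634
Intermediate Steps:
Q(d, M) = 4*d
-151*Q(21, 7) + 50 = -604*21 + 50 = -151*84 + 50 = -12684 + 50 = -12634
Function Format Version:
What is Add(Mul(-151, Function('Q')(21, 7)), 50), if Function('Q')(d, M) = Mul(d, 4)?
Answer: -12634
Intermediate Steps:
Function('Q')(d, M) = Mul(4, d)
Add(Mul(-151, Function('Q')(21, 7)), 50) = Add(Mul(-151, Mul(4, 21)), 50) = Add(Mul(-151, 84), 50) = Add(-12684, 50) = -12634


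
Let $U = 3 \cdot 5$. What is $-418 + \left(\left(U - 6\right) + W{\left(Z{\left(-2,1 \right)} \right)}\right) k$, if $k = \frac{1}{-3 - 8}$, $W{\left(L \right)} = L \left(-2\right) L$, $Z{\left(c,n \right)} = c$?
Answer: $- \frac{4599}{11} \approx -418.09$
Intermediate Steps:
$W{\left(L \right)} = - 2 L^{2}$ ($W{\left(L \right)} = - 2 L L = - 2 L^{2}$)
$U = 15$
$k = - \frac{1}{11}$ ($k = \frac{1}{-11} = - \frac{1}{11} \approx -0.090909$)
$-418 + \left(\left(U - 6\right) + W{\left(Z{\left(-2,1 \right)} \right)}\right) k = -418 + \left(\left(15 - 6\right) - 2 \left(-2\right)^{2}\right) \left(- \frac{1}{11}\right) = -418 + \left(\left(15 - 6\right) - 8\right) \left(- \frac{1}{11}\right) = -418 + \left(9 - 8\right) \left(- \frac{1}{11}\right) = -418 + 1 \left(- \frac{1}{11}\right) = -418 - \frac{1}{11} = - \frac{4599}{11}$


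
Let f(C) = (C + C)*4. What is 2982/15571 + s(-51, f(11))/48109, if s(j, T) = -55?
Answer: 142604633/749105239 ≈ 0.19037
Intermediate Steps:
f(C) = 8*C (f(C) = (2*C)*4 = 8*C)
2982/15571 + s(-51, f(11))/48109 = 2982/15571 - 55/48109 = 142604633/749105239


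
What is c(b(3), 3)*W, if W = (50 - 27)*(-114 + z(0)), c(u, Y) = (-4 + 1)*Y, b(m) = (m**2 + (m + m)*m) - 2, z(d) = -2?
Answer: 24012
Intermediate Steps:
b(m) = -2 + 3*m**2 (b(m) = (m**2 + (2*m)*m) - 2 = (m**2 + 2*m**2) - 2 = 3*m**2 - 2 = -2 + 3*m**2)
c(u, Y) = -3*Y
W = -2668 (W = (50 - 27)*(-114 - 2) = 23*(-116) = -2668)
c(b(3), 3)*W = -3*3*(-2668) = -9*(-2668) = 24012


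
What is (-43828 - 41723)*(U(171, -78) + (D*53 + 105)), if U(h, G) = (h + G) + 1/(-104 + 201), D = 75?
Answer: -34629504882/97 ≈ -3.5701e+8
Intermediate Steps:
U(h, G) = 1/97 + G + h (U(h, G) = (G + h) + 1/97 = 1/97 + G + h)
(-43828 - 41723)*(U(171, -78) + (D*53 + 105)) = (-43828 - 41723)*((1/97 - 78 + 171) + (75*53 + 105)) = -85551*(9022/97 + (3975 + 105)) = -85551*(9022/97 + 4080) = -85551*404782/97 = -34629504882/97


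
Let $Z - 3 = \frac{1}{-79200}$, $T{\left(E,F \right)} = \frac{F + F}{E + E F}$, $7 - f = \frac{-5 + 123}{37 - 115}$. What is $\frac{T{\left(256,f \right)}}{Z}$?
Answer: $\frac{205425}{88149229} \approx 0.0023304$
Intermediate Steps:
$f = \frac{332}{39}$ ($f = 7 - \frac{-5 + 123}{37 - 115} = 7 - \frac{118}{-78} = 7 - 118 \left(- \frac{1}{78}\right) = 7 - - \frac{59}{39} = 7 + \frac{59}{39} = \frac{332}{39} \approx 8.5128$)
$T{\left(E,F \right)} = \frac{2 F}{E + E F}$
$Z = \frac{237599}{79200}$ ($Z = 3 + \frac{1}{-79200} = 3 - \frac{1}{79200} = \frac{237599}{79200} \approx 3.0$)
$\frac{T{\left(256,f \right)}}{Z} = \frac{2 \cdot \frac{332}{39} \cdot \frac{1}{256} \frac{1}{1 + \frac{332}{39}}}{\frac{237599}{79200}} = 2 \cdot \frac{332}{39} \cdot \frac{1}{256} \frac{1}{\frac{371}{39}} \cdot \frac{79200}{237599} = 2 \cdot \frac{332}{39} \cdot \frac{1}{256} \cdot \frac{39}{371} \cdot \frac{79200}{237599} = \frac{83}{11872} \cdot \frac{79200}{237599} = \frac{205425}{88149229}$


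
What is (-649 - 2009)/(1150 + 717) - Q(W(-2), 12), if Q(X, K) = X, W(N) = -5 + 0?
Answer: 6677/1867 ≈ 3.5763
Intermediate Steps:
W(N) = -5
(-649 - 2009)/(1150 + 717) - Q(W(-2), 12) = (-649 - 2009)/(1150 + 717) - 1*(-5) = -2658/1867 + 5 = 6677/1867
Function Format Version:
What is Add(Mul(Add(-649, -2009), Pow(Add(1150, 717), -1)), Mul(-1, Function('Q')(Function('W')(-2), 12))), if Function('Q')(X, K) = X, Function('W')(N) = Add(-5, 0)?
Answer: Rational(6677, 1867) ≈ 3.5763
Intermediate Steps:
Function('W')(N) = -5
Add(Mul(Add(-649, -2009), Pow(Add(1150, 717), -1)), Mul(-1, Function('Q')(Function('W')(-2), 12))) = Add(Mul(Add(-649, -2009), Pow(Add(1150, 717), -1)), Mul(-1, -5)) = Add(Mul(-2658, Pow(1867, -1)), 5) = Add(Mul(-2658, Rational(1, 1867)), 5) = Add(Rational(-2658, 1867), 5) = Rational(6677, 1867)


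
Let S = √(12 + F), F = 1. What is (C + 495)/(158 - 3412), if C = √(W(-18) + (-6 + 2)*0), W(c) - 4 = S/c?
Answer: -495/3254 - √(144 - 2*√13)/19524 ≈ -0.15272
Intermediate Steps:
S = √13 (S = √(12 + 1) = √13 ≈ 3.6056)
W(c) = 4 + √13/c
C = √(4 - √13/18) (C = √((4 + √13/(-18)) + (-6 + 2)*0) = √((4 + √13*(-1/18)) - 4*0) = √((4 - √13/18) + 0) = √(4 - √13/18) ≈ 1.9493)
(C + 495)/(158 - 3412) = (√(144 - 2*√13)/6 + 495)/(158 - 3412) = (495 + √(144 - 2*√13)/6)/(-3254) = (495 + √(144 - 2*√13)/6)*(-1/3254) = -495/3254 - √(144 - 2*√13)/19524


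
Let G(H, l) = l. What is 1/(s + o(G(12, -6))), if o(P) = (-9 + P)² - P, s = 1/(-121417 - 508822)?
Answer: 630239/145585208 ≈ 0.0043290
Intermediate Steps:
s = -1/630239 (s = 1/(-630239) = -1/630239 ≈ -1.5867e-6)
1/(s + o(G(12, -6))) = 1/(-1/630239 + ((-9 - 6)² - 1*(-6))) = 1/(-1/630239 + ((-15)² + 6)) = 1/(-1/630239 + (225 + 6)) = 1/(-1/630239 + 231) = 1/(145585208/630239) = 630239/145585208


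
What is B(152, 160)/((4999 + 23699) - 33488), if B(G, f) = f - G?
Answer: -4/2395 ≈ -0.0016701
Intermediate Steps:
B(152, 160)/((4999 + 23699) - 33488) = (160 - 1*152)/((4999 + 23699) - 33488) = (160 - 152)/(28698 - 33488) = 8/(-4790) = 8*(-1/4790) = -4/2395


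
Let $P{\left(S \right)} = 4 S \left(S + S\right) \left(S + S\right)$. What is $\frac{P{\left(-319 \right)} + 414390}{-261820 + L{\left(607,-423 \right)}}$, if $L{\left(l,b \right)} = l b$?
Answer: $\frac{518973754}{518581} \approx 1000.8$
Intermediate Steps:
$L{\left(l,b \right)} = b l$
$P{\left(S \right)} = 16 S^{3}$ ($P{\left(S \right)} = 4 S 2 S 2 S = 4 S 4 S^{2} = 16 S^{3}$)
$\frac{P{\left(-319 \right)} + 414390}{-261820 + L{\left(607,-423 \right)}} = \frac{16 \left(-319\right)^{3} + 414390}{-261820 - 256761} = \frac{16 \left(-32461759\right) + 414390}{-261820 - 256761} = \frac{-519388144 + 414390}{-518581} = \left(-518973754\right) \left(- \frac{1}{518581}\right) = \frac{518973754}{518581}$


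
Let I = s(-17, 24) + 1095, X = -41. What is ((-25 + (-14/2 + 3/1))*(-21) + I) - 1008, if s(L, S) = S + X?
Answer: 679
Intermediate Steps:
s(L, S) = -41 + S (s(L, S) = S - 41 = -41 + S)
I = 1078 (I = (-41 + 24) + 1095 = -17 + 1095 = 1078)
((-25 + (-14/2 + 3/1))*(-21) + I) - 1008 = ((-25 + (-14/2 + 3/1))*(-21) + 1078) - 1008 = ((-25 + (-14*½ + 3*1))*(-21) + 1078) - 1008 = ((-25 + (-7 + 3))*(-21) + 1078) - 1008 = ((-25 - 4)*(-21) + 1078) - 1008 = (-29*(-21) + 1078) - 1008 = (609 + 1078) - 1008 = 1687 - 1008 = 679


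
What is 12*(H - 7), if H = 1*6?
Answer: -12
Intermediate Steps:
H = 6
12*(H - 7) = 12*(6 - 7) = 12*(-1) = -12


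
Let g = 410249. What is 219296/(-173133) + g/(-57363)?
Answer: -27869038855/3310476093 ≈ -8.4184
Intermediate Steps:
219296/(-173133) + g/(-57363) = 219296/(-173133) + 410249/(-57363) = 219296*(-1/173133) + 410249*(-1/57363) = -219296/173133 - 410249/57363 = -27869038855/3310476093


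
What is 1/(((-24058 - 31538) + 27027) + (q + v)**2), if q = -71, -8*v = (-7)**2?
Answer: -64/1447727 ≈ -4.4207e-5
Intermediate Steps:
v = -49/8 (v = -1/8*(-7)**2 = -1/8*49 = -49/8 ≈ -6.1250)
1/(((-24058 - 31538) + 27027) + (q + v)**2) = 1/(((-24058 - 31538) + 27027) + (-71 - 49/8)**2) = 1/((-55596 + 27027) + (-617/8)**2) = 1/(-28569 + 380689/64) = 1/(-1447727/64) = -64/1447727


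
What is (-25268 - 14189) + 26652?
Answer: -12805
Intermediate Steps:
(-25268 - 14189) + 26652 = -39457 + 26652 = -12805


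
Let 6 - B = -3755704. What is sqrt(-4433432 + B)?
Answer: I*sqrt(677722) ≈ 823.24*I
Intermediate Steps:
B = 3755710 (B = 6 - 1*(-3755704) = 6 + 3755704 = 3755710)
sqrt(-4433432 + B) = sqrt(-4433432 + 3755710) = sqrt(-677722) = I*sqrt(677722)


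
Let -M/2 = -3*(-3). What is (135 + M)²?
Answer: 13689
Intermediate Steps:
M = -18 (M = -(-6)*(-3) = -2*9 = -18)
(135 + M)² = (135 - 18)² = 117² = 13689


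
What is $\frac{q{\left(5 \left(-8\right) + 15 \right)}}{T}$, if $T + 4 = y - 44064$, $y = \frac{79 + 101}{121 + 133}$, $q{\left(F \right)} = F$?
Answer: $\frac{3175}{5596546} \approx 0.00056731$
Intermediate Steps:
$y = \frac{90}{127}$ ($y = \frac{180}{254} = 180 \cdot \frac{1}{254} = \frac{90}{127} \approx 0.70866$)
$T = - \frac{5596546}{127}$ ($T = -4 + \left(\frac{90}{127} - 44064\right) = -4 - \frac{5596038}{127} = - \frac{5596546}{127} \approx -44067.0$)
$\frac{q{\left(5 \left(-8\right) + 15 \right)}}{T} = \frac{5 \left(-8\right) + 15}{- \frac{5596546}{127}} = \left(-40 + 15\right) \left(- \frac{127}{5596546}\right) = \left(-25\right) \left(- \frac{127}{5596546}\right) = \frac{3175}{5596546}$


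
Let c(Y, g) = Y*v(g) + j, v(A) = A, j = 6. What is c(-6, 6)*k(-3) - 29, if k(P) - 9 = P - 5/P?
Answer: -259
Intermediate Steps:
c(Y, g) = 6 + Y*g (c(Y, g) = Y*g + 6 = 6 + Y*g)
k(P) = 9 + P - 5/P (k(P) = 9 + (P - 5/P) = 9 + P - 5/P)
c(-6, 6)*k(-3) - 29 = (6 - 6*6)*(9 - 3 - 5/(-3)) - 29 = (6 - 36)*(9 - 3 - 5*(-⅓)) - 29 = -30*(9 - 3 + 5/3) - 29 = -30*23/3 - 29 = -230 - 29 = -259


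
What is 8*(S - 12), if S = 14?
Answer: 16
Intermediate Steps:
8*(S - 12) = 8*(14 - 12) = 8*2 = 16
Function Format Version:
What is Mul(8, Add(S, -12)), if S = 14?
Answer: 16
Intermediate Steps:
Mul(8, Add(S, -12)) = Mul(8, Add(14, -12)) = Mul(8, 2) = 16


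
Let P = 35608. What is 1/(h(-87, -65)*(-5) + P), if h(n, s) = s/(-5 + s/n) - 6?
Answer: 74/2631557 ≈ 2.8120e-5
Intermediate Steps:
h(n, s) = -6 + s/(-5 + s/n) (h(n, s) = s/(-5 + s/n) - 6 = -6 + s/(-5 + s/n))
1/(h(-87, -65)*(-5) + P) = 1/(((-30*(-87) + 6*(-65) - 1*(-87)*(-65))/(-1*(-65) + 5*(-87)))*(-5) + 35608) = 1/(((2610 - 390 - 5655)/(65 - 435))*(-5) + 35608) = 1/((-3435/(-370))*(-5) + 35608) = 1/(-1/370*(-3435)*(-5) + 35608) = 1/((687/74)*(-5) + 35608) = 1/(-3435/74 + 35608) = 1/(2631557/74) = 74/2631557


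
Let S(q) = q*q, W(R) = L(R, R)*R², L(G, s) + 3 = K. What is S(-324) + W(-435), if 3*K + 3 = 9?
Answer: -84249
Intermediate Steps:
K = 2 (K = -1 + (⅓)*9 = -1 + 3 = 2)
L(G, s) = -1 (L(G, s) = -3 + 2 = -1)
W(R) = -R²
S(q) = q²
S(-324) + W(-435) = (-324)² - 1*(-435)² = 104976 - 1*189225 = 104976 - 189225 = -84249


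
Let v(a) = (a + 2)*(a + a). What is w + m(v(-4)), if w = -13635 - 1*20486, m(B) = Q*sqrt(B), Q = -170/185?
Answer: -1262613/37 ≈ -34125.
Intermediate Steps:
v(a) = 2*a*(2 + a) (v(a) = (2 + a)*(2*a) = 2*a*(2 + a))
Q = -34/37 (Q = -170*1/185 = -34/37 ≈ -0.91892)
m(B) = -34*sqrt(B)/37
w = -34121 (w = -13635 - 20486 = -34121)
w + m(v(-4)) = -34121 - 34*sqrt(2*(-4)*(2 - 4))/37 = -34121 - 34*sqrt(2*(-4)*(-2))/37 = -34121 - 34*sqrt(16)/37 = -34121 - 34/37*4 = -34121 - 136/37 = -1262613/37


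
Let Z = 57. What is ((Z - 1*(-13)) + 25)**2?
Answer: 9025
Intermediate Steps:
((Z - 1*(-13)) + 25)**2 = ((57 - 1*(-13)) + 25)**2 = ((57 + 13) + 25)**2 = (70 + 25)**2 = 95**2 = 9025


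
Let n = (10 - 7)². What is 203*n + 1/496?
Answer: 906193/496 ≈ 1827.0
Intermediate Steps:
n = 9 (n = 3² = 9)
203*n + 1/496 = 203*9 + 1/496 = 1827 + 1/496 = 906193/496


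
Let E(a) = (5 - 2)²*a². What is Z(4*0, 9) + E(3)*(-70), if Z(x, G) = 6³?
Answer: -5454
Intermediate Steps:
E(a) = 9*a² (E(a) = 3²*a² = 9*a²)
Z(x, G) = 216
Z(4*0, 9) + E(3)*(-70) = 216 + (9*3²)*(-70) = 216 + (9*9)*(-70) = 216 + 81*(-70) = 216 - 5670 = -5454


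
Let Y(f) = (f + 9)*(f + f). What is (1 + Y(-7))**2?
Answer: 729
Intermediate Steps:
Y(f) = 2*f*(9 + f) (Y(f) = (9 + f)*(2*f) = 2*f*(9 + f))
(1 + Y(-7))**2 = (1 + 2*(-7)*(9 - 7))**2 = (1 + 2*(-7)*2)**2 = (1 - 28)**2 = (-27)**2 = 729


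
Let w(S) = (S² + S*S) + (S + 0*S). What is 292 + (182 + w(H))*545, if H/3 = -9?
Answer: 879377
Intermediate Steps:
H = -27 (H = 3*(-9) = -27)
w(S) = S + 2*S² (w(S) = (S² + S²) + (S + 0) = 2*S² + S = S + 2*S²)
292 + (182 + w(H))*545 = 292 + (182 - 27*(1 + 2*(-27)))*545 = 292 + (182 - 27*(1 - 54))*545 = 292 + (182 - 27*(-53))*545 = 292 + (182 + 1431)*545 = 292 + 1613*545 = 292 + 879085 = 879377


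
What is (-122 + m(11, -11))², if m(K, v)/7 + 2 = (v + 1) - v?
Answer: 16641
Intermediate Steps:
m(K, v) = -7 (m(K, v) = -14 + 7*((v + 1) - v) = -14 + 7*((1 + v) - v) = -14 + 7*1 = -14 + 7 = -7)
(-122 + m(11, -11))² = (-122 - 7)² = (-129)² = 16641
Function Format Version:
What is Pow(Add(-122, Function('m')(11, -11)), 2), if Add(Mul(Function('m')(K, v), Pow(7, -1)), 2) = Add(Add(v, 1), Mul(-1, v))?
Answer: 16641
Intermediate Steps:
Function('m')(K, v) = -7 (Function('m')(K, v) = Add(-14, Mul(7, Add(Add(v, 1), Mul(-1, v)))) = Add(-14, Mul(7, Add(Add(1, v), Mul(-1, v)))) = Add(-14, Mul(7, 1)) = Add(-14, 7) = -7)
Pow(Add(-122, Function('m')(11, -11)), 2) = Pow(Add(-122, -7), 2) = Pow(-129, 2) = 16641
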